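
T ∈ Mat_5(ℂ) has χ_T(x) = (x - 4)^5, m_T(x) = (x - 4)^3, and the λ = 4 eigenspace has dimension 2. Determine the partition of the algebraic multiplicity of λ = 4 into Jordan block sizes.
Block sizes for λ = 4: [3, 2]

Step 1 — from the characteristic polynomial, algebraic multiplicity of λ = 4 is 5. From dim ker(T − (4)·I) = 2, there are exactly 2 Jordan blocks for λ = 4.
Step 2 — from the minimal polynomial, the factor (x − 4)^3 tells us the largest block for λ = 4 has size 3.
Step 3 — with total size 5, 2 blocks, and largest block 3, the block sizes (in nonincreasing order) are [3, 2].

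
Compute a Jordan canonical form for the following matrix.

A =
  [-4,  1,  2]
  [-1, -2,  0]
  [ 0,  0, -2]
J_2(-3) ⊕ J_1(-2)

The characteristic polynomial is
  det(x·I − A) = x^3 + 8*x^2 + 21*x + 18 = (x + 2)*(x + 3)^2

Eigenvalues and multiplicities (the geometric multiplicity of λ is n − rank(A − λI), which equals the number of Jordan blocks for λ):
  λ = -3: algebraic multiplicity = 2, geometric multiplicity = 1
  λ = -2: algebraic multiplicity = 1, geometric multiplicity = 1

Determining the block sizes for each eigenvalue:
  λ = -3: one block (gm = 1), so the single block has size am = 2 → block sizes [2]
  λ = -2: one block (gm = 1), so the single block has size am = 1 → block sizes [1]

Assembling the blocks gives a Jordan form
J =
  [-3,  1,  0]
  [ 0, -3,  0]
  [ 0,  0, -2]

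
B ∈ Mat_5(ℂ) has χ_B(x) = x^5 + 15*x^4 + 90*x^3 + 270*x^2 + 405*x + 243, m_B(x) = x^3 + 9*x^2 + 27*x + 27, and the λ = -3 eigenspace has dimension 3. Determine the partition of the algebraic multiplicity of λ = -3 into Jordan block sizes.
Block sizes for λ = -3: [3, 1, 1]

Step 1 — from the characteristic polynomial, algebraic multiplicity of λ = -3 is 5. From dim ker(B − (-3)·I) = 3, there are exactly 3 Jordan blocks for λ = -3.
Step 2 — from the minimal polynomial, the factor (x + 3)^3 tells us the largest block for λ = -3 has size 3.
Step 3 — with total size 5, 3 blocks, and largest block 3, the block sizes (in nonincreasing order) are [3, 1, 1].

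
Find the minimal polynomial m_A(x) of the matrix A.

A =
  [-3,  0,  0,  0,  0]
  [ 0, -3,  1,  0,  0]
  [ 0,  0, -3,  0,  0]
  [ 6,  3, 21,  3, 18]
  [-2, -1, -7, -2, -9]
x^3 + 9*x^2 + 27*x + 27

The characteristic polynomial is χ_A(x) = (x + 3)^5, so the eigenvalues are known. The minimal polynomial is
  m_A(x) = Π_λ (x − λ)^{k_λ}
where k_λ is the size of the *largest* Jordan block for λ (equivalently, the smallest k with (A − λI)^k v = 0 for every generalised eigenvector v of λ).

  λ = -3: largest Jordan block has size 3, contributing (x + 3)^3

So m_A(x) = (x + 3)^3 = x^3 + 9*x^2 + 27*x + 27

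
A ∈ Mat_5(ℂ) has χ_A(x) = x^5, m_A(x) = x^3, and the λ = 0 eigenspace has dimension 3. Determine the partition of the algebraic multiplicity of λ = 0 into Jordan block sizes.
Block sizes for λ = 0: [3, 1, 1]

Step 1 — from the characteristic polynomial, algebraic multiplicity of λ = 0 is 5. From dim ker(A − (0)·I) = 3, there are exactly 3 Jordan blocks for λ = 0.
Step 2 — from the minimal polynomial, the factor (x − 0)^3 tells us the largest block for λ = 0 has size 3.
Step 3 — with total size 5, 3 blocks, and largest block 3, the block sizes (in nonincreasing order) are [3, 1, 1].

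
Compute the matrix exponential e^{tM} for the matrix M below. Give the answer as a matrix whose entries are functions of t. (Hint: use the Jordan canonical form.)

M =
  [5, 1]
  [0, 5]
e^{tM} =
  [exp(5*t), t*exp(5*t)]
  [0, exp(5*t)]

Strategy: write M = P · J · P⁻¹ where J is a Jordan canonical form, so e^{tM} = P · e^{tJ} · P⁻¹, and e^{tJ} can be computed block-by-block.

M has Jordan form
J =
  [5, 1]
  [0, 5]
(up to reordering of blocks).

Per-block formulas:
  For a 2×2 Jordan block J_2(5): exp(t · J_2(5)) = e^(5t)·(I + t·N), where N is the 2×2 nilpotent shift.

After assembling e^{tJ} and conjugating by P, we get:

e^{tM} =
  [exp(5*t), t*exp(5*t)]
  [0, exp(5*t)]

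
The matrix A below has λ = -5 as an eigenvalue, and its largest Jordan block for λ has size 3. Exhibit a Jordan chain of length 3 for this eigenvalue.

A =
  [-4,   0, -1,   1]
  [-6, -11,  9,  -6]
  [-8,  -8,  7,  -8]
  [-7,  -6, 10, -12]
A Jordan chain for λ = -5 of length 3:
v_1 = (2, 0, 0, -2)ᵀ
v_2 = (1, -6, -8, -7)ᵀ
v_3 = (1, 0, 0, 0)ᵀ

Let N = A − (-5)·I. We want v_3 with N^3 v_3 = 0 but N^2 v_3 ≠ 0; then v_{j-1} := N · v_j for j = 3, …, 2.

Pick v_3 = (1, 0, 0, 0)ᵀ.
Then v_2 = N · v_3 = (1, -6, -8, -7)ᵀ.
Then v_1 = N · v_2 = (2, 0, 0, -2)ᵀ.

Sanity check: (A − (-5)·I) v_1 = (0, 0, 0, 0)ᵀ = 0. ✓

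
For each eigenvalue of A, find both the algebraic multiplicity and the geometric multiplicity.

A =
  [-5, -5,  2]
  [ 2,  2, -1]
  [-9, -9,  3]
λ = 0: alg = 3, geom = 1

Step 1 — factor the characteristic polynomial to read off the algebraic multiplicities:
  χ_A(x) = x^3

Step 2 — compute geometric multiplicities via the rank-nullity identity g(λ) = n − rank(A − λI):
  rank(A − (0)·I) = 2, so dim ker(A − (0)·I) = n − 2 = 1

Summary:
  λ = 0: algebraic multiplicity = 3, geometric multiplicity = 1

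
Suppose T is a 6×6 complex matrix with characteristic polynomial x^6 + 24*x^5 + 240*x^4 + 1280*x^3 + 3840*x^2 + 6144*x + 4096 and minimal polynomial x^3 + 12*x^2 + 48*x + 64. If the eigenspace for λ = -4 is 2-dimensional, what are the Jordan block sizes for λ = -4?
Block sizes for λ = -4: [3, 3]

Step 1 — from the characteristic polynomial, algebraic multiplicity of λ = -4 is 6. From dim ker(T − (-4)·I) = 2, there are exactly 2 Jordan blocks for λ = -4.
Step 2 — from the minimal polynomial, the factor (x + 4)^3 tells us the largest block for λ = -4 has size 3.
Step 3 — with total size 6, 2 blocks, and largest block 3, the block sizes (in nonincreasing order) are [3, 3].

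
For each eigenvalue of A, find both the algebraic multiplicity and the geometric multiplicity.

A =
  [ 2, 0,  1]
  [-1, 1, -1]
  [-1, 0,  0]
λ = 1: alg = 3, geom = 2

Step 1 — factor the characteristic polynomial to read off the algebraic multiplicities:
  χ_A(x) = (x - 1)^3

Step 2 — compute geometric multiplicities via the rank-nullity identity g(λ) = n − rank(A − λI):
  rank(A − (1)·I) = 1, so dim ker(A − (1)·I) = n − 1 = 2

Summary:
  λ = 1: algebraic multiplicity = 3, geometric multiplicity = 2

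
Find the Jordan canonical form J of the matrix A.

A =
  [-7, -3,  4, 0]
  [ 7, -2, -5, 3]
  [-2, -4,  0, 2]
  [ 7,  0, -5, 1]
J_3(-2) ⊕ J_1(-2)

The characteristic polynomial is
  det(x·I − A) = x^4 + 8*x^3 + 24*x^2 + 32*x + 16 = (x + 2)^4

Eigenvalues and multiplicities (the geometric multiplicity of λ is n − rank(A − λI), which equals the number of Jordan blocks for λ):
  λ = -2: algebraic multiplicity = 4, geometric multiplicity = 2

Determining the block sizes for each eigenvalue:
  λ = -2: with am = 4 and gm = 2, the partition is not yet determined (e.g. several partitions of 4 into 2 parts exist). Let N = A − (-2)·I. Computing rank(N^1) = 2, rank(N^2) = 1, rank(N^3) = 0; the number of blocks of size ≥ j is rank(N^{j−1}) − rank(N^j), giving [2, 1, 1]. So we have 1 block(s) of size 3, 1 block(s) of size 1 → block sizes [3, 1]

Assembling the blocks gives a Jordan form
J =
  [-2,  1,  0,  0]
  [ 0, -2,  1,  0]
  [ 0,  0, -2,  0]
  [ 0,  0,  0, -2]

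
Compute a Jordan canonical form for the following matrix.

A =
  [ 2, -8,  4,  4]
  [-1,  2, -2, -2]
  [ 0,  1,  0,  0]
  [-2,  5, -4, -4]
J_3(0) ⊕ J_1(0)

The characteristic polynomial is
  det(x·I − A) = x^4

Eigenvalues and multiplicities (the geometric multiplicity of λ is n − rank(A − λI), which equals the number of Jordan blocks for λ):
  λ = 0: algebraic multiplicity = 4, geometric multiplicity = 2

Determining the block sizes for each eigenvalue:
  λ = 0: with am = 4 and gm = 2, the partition is not yet determined (e.g. several partitions of 4 into 2 parts exist). Let N = A − (0)·I. Computing rank(N^1) = 2, rank(N^2) = 1, rank(N^3) = 0; the number of blocks of size ≥ j is rank(N^{j−1}) − rank(N^j), giving [2, 1, 1]. So we have 1 block(s) of size 3, 1 block(s) of size 1 → block sizes [3, 1]

Assembling the blocks gives a Jordan form
J =
  [0, 1, 0, 0]
  [0, 0, 1, 0]
  [0, 0, 0, 0]
  [0, 0, 0, 0]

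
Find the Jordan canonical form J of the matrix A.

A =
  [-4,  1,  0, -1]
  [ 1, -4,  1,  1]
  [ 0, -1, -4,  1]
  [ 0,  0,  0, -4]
J_3(-4) ⊕ J_1(-4)

The characteristic polynomial is
  det(x·I − A) = x^4 + 16*x^3 + 96*x^2 + 256*x + 256 = (x + 4)^4

Eigenvalues and multiplicities (the geometric multiplicity of λ is n − rank(A − λI), which equals the number of Jordan blocks for λ):
  λ = -4: algebraic multiplicity = 4, geometric multiplicity = 2

Determining the block sizes for each eigenvalue:
  λ = -4: with am = 4 and gm = 2, the partition is not yet determined (e.g. several partitions of 4 into 2 parts exist). Let N = A − (-4)·I. Computing rank(N^1) = 2, rank(N^2) = 1, rank(N^3) = 0; the number of blocks of size ≥ j is rank(N^{j−1}) − rank(N^j), giving [2, 1, 1]. So we have 1 block(s) of size 3, 1 block(s) of size 1 → block sizes [3, 1]

Assembling the blocks gives a Jordan form
J =
  [-4,  1,  0,  0]
  [ 0, -4,  1,  0]
  [ 0,  0, -4,  0]
  [ 0,  0,  0, -4]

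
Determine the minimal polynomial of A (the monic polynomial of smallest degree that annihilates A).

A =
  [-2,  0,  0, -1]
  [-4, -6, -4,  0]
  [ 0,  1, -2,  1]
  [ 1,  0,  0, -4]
x^4 + 14*x^3 + 73*x^2 + 168*x + 144

The characteristic polynomial is χ_A(x) = (x + 3)^2*(x + 4)^2, so the eigenvalues are known. The minimal polynomial is
  m_A(x) = Π_λ (x − λ)^{k_λ}
where k_λ is the size of the *largest* Jordan block for λ (equivalently, the smallest k with (A − λI)^k v = 0 for every generalised eigenvector v of λ).

  λ = -4: largest Jordan block has size 2, contributing (x + 4)^2
  λ = -3: largest Jordan block has size 2, contributing (x + 3)^2

So m_A(x) = (x + 3)^2*(x + 4)^2 = x^4 + 14*x^3 + 73*x^2 + 168*x + 144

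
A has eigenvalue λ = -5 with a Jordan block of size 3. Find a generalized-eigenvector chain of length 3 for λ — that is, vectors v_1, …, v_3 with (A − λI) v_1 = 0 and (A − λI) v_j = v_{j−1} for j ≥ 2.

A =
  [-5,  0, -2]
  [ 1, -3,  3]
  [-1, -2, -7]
A Jordan chain for λ = -5 of length 3:
v_1 = (2, -1, 0)ᵀ
v_2 = (0, 1, -1)ᵀ
v_3 = (1, 0, 0)ᵀ

Let N = A − (-5)·I. We want v_3 with N^3 v_3 = 0 but N^2 v_3 ≠ 0; then v_{j-1} := N · v_j for j = 3, …, 2.

Pick v_3 = (1, 0, 0)ᵀ.
Then v_2 = N · v_3 = (0, 1, -1)ᵀ.
Then v_1 = N · v_2 = (2, -1, 0)ᵀ.

Sanity check: (A − (-5)·I) v_1 = (0, 0, 0)ᵀ = 0. ✓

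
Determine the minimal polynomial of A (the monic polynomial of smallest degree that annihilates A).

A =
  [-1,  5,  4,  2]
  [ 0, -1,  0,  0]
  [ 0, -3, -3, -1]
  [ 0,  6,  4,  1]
x^2 + 2*x + 1

The characteristic polynomial is χ_A(x) = (x + 1)^4, so the eigenvalues are known. The minimal polynomial is
  m_A(x) = Π_λ (x − λ)^{k_λ}
where k_λ is the size of the *largest* Jordan block for λ (equivalently, the smallest k with (A − λI)^k v = 0 for every generalised eigenvector v of λ).

  λ = -1: largest Jordan block has size 2, contributing (x + 1)^2

So m_A(x) = (x + 1)^2 = x^2 + 2*x + 1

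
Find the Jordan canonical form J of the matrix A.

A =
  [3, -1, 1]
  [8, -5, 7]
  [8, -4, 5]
J_3(1)

The characteristic polynomial is
  det(x·I − A) = x^3 - 3*x^2 + 3*x - 1 = (x - 1)^3

Eigenvalues and multiplicities (the geometric multiplicity of λ is n − rank(A − λI), which equals the number of Jordan blocks for λ):
  λ = 1: algebraic multiplicity = 3, geometric multiplicity = 1

Determining the block sizes for each eigenvalue:
  λ = 1: one block (gm = 1), so the single block has size am = 3 → block sizes [3]

Assembling the blocks gives a Jordan form
J =
  [1, 1, 0]
  [0, 1, 1]
  [0, 0, 1]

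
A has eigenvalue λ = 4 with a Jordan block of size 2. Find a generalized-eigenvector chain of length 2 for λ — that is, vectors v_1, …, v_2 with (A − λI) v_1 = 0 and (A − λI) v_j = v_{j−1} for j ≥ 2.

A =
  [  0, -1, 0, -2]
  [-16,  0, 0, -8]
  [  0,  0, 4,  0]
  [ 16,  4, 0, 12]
A Jordan chain for λ = 4 of length 2:
v_1 = (-4, -16, 0, 16)ᵀ
v_2 = (1, 0, 0, 0)ᵀ

Let N = A − (4)·I. We want v_2 with N^2 v_2 = 0 but N^1 v_2 ≠ 0; then v_{j-1} := N · v_j for j = 2, …, 2.

Pick v_2 = (1, 0, 0, 0)ᵀ.
Then v_1 = N · v_2 = (-4, -16, 0, 16)ᵀ.

Sanity check: (A − (4)·I) v_1 = (0, 0, 0, 0)ᵀ = 0. ✓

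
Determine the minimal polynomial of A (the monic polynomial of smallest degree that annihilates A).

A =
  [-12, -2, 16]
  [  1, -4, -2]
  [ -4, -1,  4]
x^3 + 12*x^2 + 48*x + 64

The characteristic polynomial is χ_A(x) = (x + 4)^3, so the eigenvalues are known. The minimal polynomial is
  m_A(x) = Π_λ (x − λ)^{k_λ}
where k_λ is the size of the *largest* Jordan block for λ (equivalently, the smallest k with (A − λI)^k v = 0 for every generalised eigenvector v of λ).

  λ = -4: largest Jordan block has size 3, contributing (x + 4)^3

So m_A(x) = (x + 4)^3 = x^3 + 12*x^2 + 48*x + 64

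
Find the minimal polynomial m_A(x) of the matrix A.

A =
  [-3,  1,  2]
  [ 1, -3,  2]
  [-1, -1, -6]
x^2 + 8*x + 16

The characteristic polynomial is χ_A(x) = (x + 4)^3, so the eigenvalues are known. The minimal polynomial is
  m_A(x) = Π_λ (x − λ)^{k_λ}
where k_λ is the size of the *largest* Jordan block for λ (equivalently, the smallest k with (A − λI)^k v = 0 for every generalised eigenvector v of λ).

  λ = -4: largest Jordan block has size 2, contributing (x + 4)^2

So m_A(x) = (x + 4)^2 = x^2 + 8*x + 16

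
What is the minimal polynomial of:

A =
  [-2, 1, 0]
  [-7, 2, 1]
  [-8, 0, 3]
x^3 - 3*x^2 + 3*x - 1

The characteristic polynomial is χ_A(x) = (x - 1)^3, so the eigenvalues are known. The minimal polynomial is
  m_A(x) = Π_λ (x − λ)^{k_λ}
where k_λ is the size of the *largest* Jordan block for λ (equivalently, the smallest k with (A − λI)^k v = 0 for every generalised eigenvector v of λ).

  λ = 1: largest Jordan block has size 3, contributing (x − 1)^3

So m_A(x) = (x - 1)^3 = x^3 - 3*x^2 + 3*x - 1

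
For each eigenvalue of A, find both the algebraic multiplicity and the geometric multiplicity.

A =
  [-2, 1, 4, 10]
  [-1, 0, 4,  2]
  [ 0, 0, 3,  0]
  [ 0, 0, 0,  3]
λ = -1: alg = 2, geom = 1; λ = 3: alg = 2, geom = 2

Step 1 — factor the characteristic polynomial to read off the algebraic multiplicities:
  χ_A(x) = (x - 3)^2*(x + 1)^2

Step 2 — compute geometric multiplicities via the rank-nullity identity g(λ) = n − rank(A − λI):
  rank(A − (-1)·I) = 3, so dim ker(A − (-1)·I) = n − 3 = 1
  rank(A − (3)·I) = 2, so dim ker(A − (3)·I) = n − 2 = 2

Summary:
  λ = -1: algebraic multiplicity = 2, geometric multiplicity = 1
  λ = 3: algebraic multiplicity = 2, geometric multiplicity = 2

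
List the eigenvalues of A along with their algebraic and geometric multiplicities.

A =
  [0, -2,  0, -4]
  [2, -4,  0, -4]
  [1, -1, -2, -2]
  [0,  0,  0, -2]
λ = -2: alg = 4, geom = 3

Step 1 — factor the characteristic polynomial to read off the algebraic multiplicities:
  χ_A(x) = (x + 2)^4

Step 2 — compute geometric multiplicities via the rank-nullity identity g(λ) = n − rank(A − λI):
  rank(A − (-2)·I) = 1, so dim ker(A − (-2)·I) = n − 1 = 3

Summary:
  λ = -2: algebraic multiplicity = 4, geometric multiplicity = 3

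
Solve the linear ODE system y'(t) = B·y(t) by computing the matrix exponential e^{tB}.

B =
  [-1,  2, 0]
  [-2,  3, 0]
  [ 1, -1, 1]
e^{tB} =
  [-2*t*exp(t) + exp(t), 2*t*exp(t), 0]
  [-2*t*exp(t), 2*t*exp(t) + exp(t), 0]
  [t*exp(t), -t*exp(t), exp(t)]

Strategy: write B = P · J · P⁻¹ where J is a Jordan canonical form, so e^{tB} = P · e^{tJ} · P⁻¹, and e^{tJ} can be computed block-by-block.

B has Jordan form
J =
  [1, 1, 0]
  [0, 1, 0]
  [0, 0, 1]
(up to reordering of blocks).

Per-block formulas:
  For a 2×2 Jordan block J_2(1): exp(t · J_2(1)) = e^(1t)·(I + t·N), where N is the 2×2 nilpotent shift.
  For a 1×1 block at λ = 1: exp(t · [1]) = [e^(1t)].

After assembling e^{tJ} and conjugating by P, we get:

e^{tB} =
  [-2*t*exp(t) + exp(t), 2*t*exp(t), 0]
  [-2*t*exp(t), 2*t*exp(t) + exp(t), 0]
  [t*exp(t), -t*exp(t), exp(t)]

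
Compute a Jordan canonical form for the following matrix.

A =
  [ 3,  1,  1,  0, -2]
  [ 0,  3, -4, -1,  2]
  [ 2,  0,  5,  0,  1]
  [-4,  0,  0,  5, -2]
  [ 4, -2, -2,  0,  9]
J_3(5) ⊕ J_2(5)

The characteristic polynomial is
  det(x·I − A) = x^5 - 25*x^4 + 250*x^3 - 1250*x^2 + 3125*x - 3125 = (x - 5)^5

Eigenvalues and multiplicities (the geometric multiplicity of λ is n − rank(A − λI), which equals the number of Jordan blocks for λ):
  λ = 5: algebraic multiplicity = 5, geometric multiplicity = 2

Determining the block sizes for each eigenvalue:
  λ = 5: with am = 5 and gm = 2, the partition is not yet determined (e.g. several partitions of 5 into 2 parts exist). Let N = A − (5)·I. Computing rank(N^1) = 3, rank(N^2) = 1, rank(N^3) = 0; the number of blocks of size ≥ j is rank(N^{j−1}) − rank(N^j), giving [2, 2, 1]. So we have 1 block(s) of size 3, 1 block(s) of size 2 → block sizes [3, 2]

Assembling the blocks gives a Jordan form
J =
  [5, 1, 0, 0, 0]
  [0, 5, 1, 0, 0]
  [0, 0, 5, 0, 0]
  [0, 0, 0, 5, 1]
  [0, 0, 0, 0, 5]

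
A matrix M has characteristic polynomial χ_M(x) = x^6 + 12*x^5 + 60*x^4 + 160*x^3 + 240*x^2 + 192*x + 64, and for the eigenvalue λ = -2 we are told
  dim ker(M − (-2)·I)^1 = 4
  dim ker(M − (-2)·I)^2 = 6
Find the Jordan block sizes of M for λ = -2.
Block sizes for λ = -2: [2, 2, 1, 1]

From the dimensions of kernels of powers, the number of Jordan blocks of size at least j is d_j − d_{j−1} where d_j = dim ker(N^j) (with d_0 = 0). Computing the differences gives [4, 2].
The number of blocks of size exactly k is (#blocks of size ≥ k) − (#blocks of size ≥ k + 1), so the partition is: 2 block(s) of size 1, 2 block(s) of size 2.
In nonincreasing order the block sizes are [2, 2, 1, 1].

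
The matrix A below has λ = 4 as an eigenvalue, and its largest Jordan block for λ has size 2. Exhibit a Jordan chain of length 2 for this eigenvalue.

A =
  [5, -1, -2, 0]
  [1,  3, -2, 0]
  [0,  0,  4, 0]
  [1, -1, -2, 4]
A Jordan chain for λ = 4 of length 2:
v_1 = (1, 1, 0, 1)ᵀ
v_2 = (1, 0, 0, 0)ᵀ

Let N = A − (4)·I. We want v_2 with N^2 v_2 = 0 but N^1 v_2 ≠ 0; then v_{j-1} := N · v_j for j = 2, …, 2.

Pick v_2 = (1, 0, 0, 0)ᵀ.
Then v_1 = N · v_2 = (1, 1, 0, 1)ᵀ.

Sanity check: (A − (4)·I) v_1 = (0, 0, 0, 0)ᵀ = 0. ✓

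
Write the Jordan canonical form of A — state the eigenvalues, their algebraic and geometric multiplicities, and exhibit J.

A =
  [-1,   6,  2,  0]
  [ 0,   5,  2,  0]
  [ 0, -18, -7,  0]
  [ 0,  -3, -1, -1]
J_2(-1) ⊕ J_1(-1) ⊕ J_1(-1)

The characteristic polynomial is
  det(x·I − A) = x^4 + 4*x^3 + 6*x^2 + 4*x + 1 = (x + 1)^4

Eigenvalues and multiplicities (the geometric multiplicity of λ is n − rank(A − λI), which equals the number of Jordan blocks for λ):
  λ = -1: algebraic multiplicity = 4, geometric multiplicity = 3

Determining the block sizes for each eigenvalue:
  λ = -1: 3 blocks summing to 4 forces exactly one block of size 2 and the rest size 1 → block sizes [2, 1, 1]

Assembling the blocks gives a Jordan form
J =
  [-1,  1,  0,  0]
  [ 0, -1,  0,  0]
  [ 0,  0, -1,  0]
  [ 0,  0,  0, -1]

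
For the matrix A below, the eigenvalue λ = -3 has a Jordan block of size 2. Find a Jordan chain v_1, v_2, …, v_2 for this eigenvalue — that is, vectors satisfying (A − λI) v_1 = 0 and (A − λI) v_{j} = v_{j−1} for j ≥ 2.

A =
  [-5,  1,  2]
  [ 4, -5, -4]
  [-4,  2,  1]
A Jordan chain for λ = -3 of length 2:
v_1 = (-2, 4, -4)ᵀ
v_2 = (1, 0, 0)ᵀ

Let N = A − (-3)·I. We want v_2 with N^2 v_2 = 0 but N^1 v_2 ≠ 0; then v_{j-1} := N · v_j for j = 2, …, 2.

Pick v_2 = (1, 0, 0)ᵀ.
Then v_1 = N · v_2 = (-2, 4, -4)ᵀ.

Sanity check: (A − (-3)·I) v_1 = (0, 0, 0)ᵀ = 0. ✓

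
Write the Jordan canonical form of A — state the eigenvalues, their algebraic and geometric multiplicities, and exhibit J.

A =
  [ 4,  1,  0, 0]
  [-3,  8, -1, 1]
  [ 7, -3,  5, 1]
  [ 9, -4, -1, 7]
J_3(6) ⊕ J_1(6)

The characteristic polynomial is
  det(x·I − A) = x^4 - 24*x^3 + 216*x^2 - 864*x + 1296 = (x - 6)^4

Eigenvalues and multiplicities (the geometric multiplicity of λ is n − rank(A − λI), which equals the number of Jordan blocks for λ):
  λ = 6: algebraic multiplicity = 4, geometric multiplicity = 2

Determining the block sizes for each eigenvalue:
  λ = 6: with am = 4 and gm = 2, the partition is not yet determined (e.g. several partitions of 4 into 2 parts exist). Let N = A − (6)·I. Computing rank(N^1) = 2, rank(N^2) = 1, rank(N^3) = 0; the number of blocks of size ≥ j is rank(N^{j−1}) − rank(N^j), giving [2, 1, 1]. So we have 1 block(s) of size 3, 1 block(s) of size 1 → block sizes [3, 1]

Assembling the blocks gives a Jordan form
J =
  [6, 1, 0, 0]
  [0, 6, 1, 0]
  [0, 0, 6, 0]
  [0, 0, 0, 6]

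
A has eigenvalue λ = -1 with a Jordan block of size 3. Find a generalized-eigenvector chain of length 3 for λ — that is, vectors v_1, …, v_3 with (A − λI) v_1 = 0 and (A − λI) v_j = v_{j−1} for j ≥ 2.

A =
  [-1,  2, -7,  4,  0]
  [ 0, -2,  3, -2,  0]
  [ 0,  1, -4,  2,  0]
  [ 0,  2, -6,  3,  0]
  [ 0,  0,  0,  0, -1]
A Jordan chain for λ = -1 of length 3:
v_1 = (-1, 0, 0, 0, 0)ᵀ
v_2 = (2, -1, 1, 2, 0)ᵀ
v_3 = (0, 1, 0, 0, 0)ᵀ

Let N = A − (-1)·I. We want v_3 with N^3 v_3 = 0 but N^2 v_3 ≠ 0; then v_{j-1} := N · v_j for j = 3, …, 2.

Pick v_3 = (0, 1, 0, 0, 0)ᵀ.
Then v_2 = N · v_3 = (2, -1, 1, 2, 0)ᵀ.
Then v_1 = N · v_2 = (-1, 0, 0, 0, 0)ᵀ.

Sanity check: (A − (-1)·I) v_1 = (0, 0, 0, 0, 0)ᵀ = 0. ✓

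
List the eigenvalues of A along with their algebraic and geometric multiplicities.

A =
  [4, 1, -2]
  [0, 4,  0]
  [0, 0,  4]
λ = 4: alg = 3, geom = 2

Step 1 — factor the characteristic polynomial to read off the algebraic multiplicities:
  χ_A(x) = (x - 4)^3

Step 2 — compute geometric multiplicities via the rank-nullity identity g(λ) = n − rank(A − λI):
  rank(A − (4)·I) = 1, so dim ker(A − (4)·I) = n − 1 = 2

Summary:
  λ = 4: algebraic multiplicity = 3, geometric multiplicity = 2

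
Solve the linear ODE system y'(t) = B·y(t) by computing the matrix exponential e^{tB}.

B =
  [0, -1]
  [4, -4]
e^{tB} =
  [2*t*exp(-2*t) + exp(-2*t), -t*exp(-2*t)]
  [4*t*exp(-2*t), -2*t*exp(-2*t) + exp(-2*t)]

Strategy: write B = P · J · P⁻¹ where J is a Jordan canonical form, so e^{tB} = P · e^{tJ} · P⁻¹, and e^{tJ} can be computed block-by-block.

B has Jordan form
J =
  [-2,  1]
  [ 0, -2]
(up to reordering of blocks).

Per-block formulas:
  For a 2×2 Jordan block J_2(-2): exp(t · J_2(-2)) = e^(-2t)·(I + t·N), where N is the 2×2 nilpotent shift.

After assembling e^{tJ} and conjugating by P, we get:

e^{tB} =
  [2*t*exp(-2*t) + exp(-2*t), -t*exp(-2*t)]
  [4*t*exp(-2*t), -2*t*exp(-2*t) + exp(-2*t)]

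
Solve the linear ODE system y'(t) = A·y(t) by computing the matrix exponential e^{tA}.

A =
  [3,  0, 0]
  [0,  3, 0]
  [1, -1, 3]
e^{tA} =
  [exp(3*t), 0, 0]
  [0, exp(3*t), 0]
  [t*exp(3*t), -t*exp(3*t), exp(3*t)]

Strategy: write A = P · J · P⁻¹ where J is a Jordan canonical form, so e^{tA} = P · e^{tJ} · P⁻¹, and e^{tJ} can be computed block-by-block.

A has Jordan form
J =
  [3, 1, 0]
  [0, 3, 0]
  [0, 0, 3]
(up to reordering of blocks).

Per-block formulas:
  For a 2×2 Jordan block J_2(3): exp(t · J_2(3)) = e^(3t)·(I + t·N), where N is the 2×2 nilpotent shift.
  For a 1×1 block at λ = 3: exp(t · [3]) = [e^(3t)].

After assembling e^{tJ} and conjugating by P, we get:

e^{tA} =
  [exp(3*t), 0, 0]
  [0, exp(3*t), 0]
  [t*exp(3*t), -t*exp(3*t), exp(3*t)]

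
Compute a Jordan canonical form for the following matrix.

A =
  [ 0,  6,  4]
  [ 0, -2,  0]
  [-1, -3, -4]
J_2(-2) ⊕ J_1(-2)

The characteristic polynomial is
  det(x·I − A) = x^3 + 6*x^2 + 12*x + 8 = (x + 2)^3

Eigenvalues and multiplicities (the geometric multiplicity of λ is n − rank(A − λI), which equals the number of Jordan blocks for λ):
  λ = -2: algebraic multiplicity = 3, geometric multiplicity = 2

Determining the block sizes for each eigenvalue:
  λ = -2: 2 blocks summing to 3 forces exactly one block of size 2 and the rest size 1 → block sizes [2, 1]

Assembling the blocks gives a Jordan form
J =
  [-2,  1,  0]
  [ 0, -2,  0]
  [ 0,  0, -2]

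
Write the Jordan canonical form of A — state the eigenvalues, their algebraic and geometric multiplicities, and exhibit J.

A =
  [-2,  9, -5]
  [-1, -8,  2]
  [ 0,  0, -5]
J_3(-5)

The characteristic polynomial is
  det(x·I − A) = x^3 + 15*x^2 + 75*x + 125 = (x + 5)^3

Eigenvalues and multiplicities (the geometric multiplicity of λ is n − rank(A − λI), which equals the number of Jordan blocks for λ):
  λ = -5: algebraic multiplicity = 3, geometric multiplicity = 1

Determining the block sizes for each eigenvalue:
  λ = -5: one block (gm = 1), so the single block has size am = 3 → block sizes [3]

Assembling the blocks gives a Jordan form
J =
  [-5,  1,  0]
  [ 0, -5,  1]
  [ 0,  0, -5]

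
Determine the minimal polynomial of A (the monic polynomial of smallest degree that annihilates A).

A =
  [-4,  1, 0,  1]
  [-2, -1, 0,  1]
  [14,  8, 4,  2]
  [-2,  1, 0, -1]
x^3 - 12*x - 16

The characteristic polynomial is χ_A(x) = (x - 4)*(x + 2)^3, so the eigenvalues are known. The minimal polynomial is
  m_A(x) = Π_λ (x − λ)^{k_λ}
where k_λ is the size of the *largest* Jordan block for λ (equivalently, the smallest k with (A − λI)^k v = 0 for every generalised eigenvector v of λ).

  λ = -2: largest Jordan block has size 2, contributing (x + 2)^2
  λ = 4: largest Jordan block has size 1, contributing (x − 4)

So m_A(x) = (x - 4)*(x + 2)^2 = x^3 - 12*x - 16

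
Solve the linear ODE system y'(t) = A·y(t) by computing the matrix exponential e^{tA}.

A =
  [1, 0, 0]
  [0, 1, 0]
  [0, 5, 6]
e^{tA} =
  [exp(t), 0, 0]
  [0, exp(t), 0]
  [0, exp(6*t) - exp(t), exp(6*t)]

Strategy: write A = P · J · P⁻¹ where J is a Jordan canonical form, so e^{tA} = P · e^{tJ} · P⁻¹, and e^{tJ} can be computed block-by-block.

A has Jordan form
J =
  [1, 0, 0]
  [0, 1, 0]
  [0, 0, 6]
(up to reordering of blocks).

Per-block formulas:
  For a 1×1 block at λ = 1: exp(t · [1]) = [e^(1t)].
  For a 1×1 block at λ = 6: exp(t · [6]) = [e^(6t)].

After assembling e^{tJ} and conjugating by P, we get:

e^{tA} =
  [exp(t), 0, 0]
  [0, exp(t), 0]
  [0, exp(6*t) - exp(t), exp(6*t)]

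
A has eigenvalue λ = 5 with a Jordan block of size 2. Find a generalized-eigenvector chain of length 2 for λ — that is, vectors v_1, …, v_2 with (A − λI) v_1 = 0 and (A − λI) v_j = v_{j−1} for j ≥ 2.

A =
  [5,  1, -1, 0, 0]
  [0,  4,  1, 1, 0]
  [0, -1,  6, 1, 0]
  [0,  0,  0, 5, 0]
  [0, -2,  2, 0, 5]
A Jordan chain for λ = 5 of length 2:
v_1 = (1, -1, -1, 0, -2)ᵀ
v_2 = (0, 1, 0, 0, 0)ᵀ

Let N = A − (5)·I. We want v_2 with N^2 v_2 = 0 but N^1 v_2 ≠ 0; then v_{j-1} := N · v_j for j = 2, …, 2.

Pick v_2 = (0, 1, 0, 0, 0)ᵀ.
Then v_1 = N · v_2 = (1, -1, -1, 0, -2)ᵀ.

Sanity check: (A − (5)·I) v_1 = (0, 0, 0, 0, 0)ᵀ = 0. ✓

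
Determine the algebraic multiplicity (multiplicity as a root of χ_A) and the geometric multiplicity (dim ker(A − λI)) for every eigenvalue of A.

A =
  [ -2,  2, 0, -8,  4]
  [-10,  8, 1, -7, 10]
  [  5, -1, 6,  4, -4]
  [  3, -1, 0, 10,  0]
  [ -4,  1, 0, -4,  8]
λ = 6: alg = 5, geom = 2

Step 1 — factor the characteristic polynomial to read off the algebraic multiplicities:
  χ_A(x) = (x - 6)^5

Step 2 — compute geometric multiplicities via the rank-nullity identity g(λ) = n − rank(A − λI):
  rank(A − (6)·I) = 3, so dim ker(A − (6)·I) = n − 3 = 2

Summary:
  λ = 6: algebraic multiplicity = 5, geometric multiplicity = 2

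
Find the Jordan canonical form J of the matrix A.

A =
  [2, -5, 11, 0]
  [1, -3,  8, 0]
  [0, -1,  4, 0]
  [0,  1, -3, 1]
J_3(1) ⊕ J_1(1)

The characteristic polynomial is
  det(x·I − A) = x^4 - 4*x^3 + 6*x^2 - 4*x + 1 = (x - 1)^4

Eigenvalues and multiplicities (the geometric multiplicity of λ is n − rank(A − λI), which equals the number of Jordan blocks for λ):
  λ = 1: algebraic multiplicity = 4, geometric multiplicity = 2

Determining the block sizes for each eigenvalue:
  λ = 1: with am = 4 and gm = 2, the partition is not yet determined (e.g. several partitions of 4 into 2 parts exist). Let N = A − (1)·I. Computing rank(N^1) = 2, rank(N^2) = 1, rank(N^3) = 0; the number of blocks of size ≥ j is rank(N^{j−1}) − rank(N^j), giving [2, 1, 1]. So we have 1 block(s) of size 3, 1 block(s) of size 1 → block sizes [3, 1]

Assembling the blocks gives a Jordan form
J =
  [1, 1, 0, 0]
  [0, 1, 1, 0]
  [0, 0, 1, 0]
  [0, 0, 0, 1]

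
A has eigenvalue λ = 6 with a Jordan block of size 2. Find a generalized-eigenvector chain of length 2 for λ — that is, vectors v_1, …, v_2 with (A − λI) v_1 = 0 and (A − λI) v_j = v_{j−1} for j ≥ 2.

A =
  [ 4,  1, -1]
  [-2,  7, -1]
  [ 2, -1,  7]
A Jordan chain for λ = 6 of length 2:
v_1 = (-2, -2, 2)ᵀ
v_2 = (1, 0, 0)ᵀ

Let N = A − (6)·I. We want v_2 with N^2 v_2 = 0 but N^1 v_2 ≠ 0; then v_{j-1} := N · v_j for j = 2, …, 2.

Pick v_2 = (1, 0, 0)ᵀ.
Then v_1 = N · v_2 = (-2, -2, 2)ᵀ.

Sanity check: (A − (6)·I) v_1 = (0, 0, 0)ᵀ = 0. ✓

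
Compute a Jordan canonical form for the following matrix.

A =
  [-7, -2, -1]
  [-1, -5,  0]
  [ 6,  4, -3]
J_3(-5)

The characteristic polynomial is
  det(x·I − A) = x^3 + 15*x^2 + 75*x + 125 = (x + 5)^3

Eigenvalues and multiplicities (the geometric multiplicity of λ is n − rank(A − λI), which equals the number of Jordan blocks for λ):
  λ = -5: algebraic multiplicity = 3, geometric multiplicity = 1

Determining the block sizes for each eigenvalue:
  λ = -5: one block (gm = 1), so the single block has size am = 3 → block sizes [3]

Assembling the blocks gives a Jordan form
J =
  [-5,  1,  0]
  [ 0, -5,  1]
  [ 0,  0, -5]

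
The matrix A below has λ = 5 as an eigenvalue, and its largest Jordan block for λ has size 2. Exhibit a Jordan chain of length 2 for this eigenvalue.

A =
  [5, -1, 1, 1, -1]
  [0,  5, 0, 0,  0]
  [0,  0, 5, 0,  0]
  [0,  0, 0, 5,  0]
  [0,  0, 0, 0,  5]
A Jordan chain for λ = 5 of length 2:
v_1 = (-1, 0, 0, 0, 0)ᵀ
v_2 = (0, 1, 0, 0, 0)ᵀ

Let N = A − (5)·I. We want v_2 with N^2 v_2 = 0 but N^1 v_2 ≠ 0; then v_{j-1} := N · v_j for j = 2, …, 2.

Pick v_2 = (0, 1, 0, 0, 0)ᵀ.
Then v_1 = N · v_2 = (-1, 0, 0, 0, 0)ᵀ.

Sanity check: (A − (5)·I) v_1 = (0, 0, 0, 0, 0)ᵀ = 0. ✓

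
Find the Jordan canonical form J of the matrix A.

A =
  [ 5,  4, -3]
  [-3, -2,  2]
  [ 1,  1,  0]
J_3(1)

The characteristic polynomial is
  det(x·I − A) = x^3 - 3*x^2 + 3*x - 1 = (x - 1)^3

Eigenvalues and multiplicities (the geometric multiplicity of λ is n − rank(A − λI), which equals the number of Jordan blocks for λ):
  λ = 1: algebraic multiplicity = 3, geometric multiplicity = 1

Determining the block sizes for each eigenvalue:
  λ = 1: one block (gm = 1), so the single block has size am = 3 → block sizes [3]

Assembling the blocks gives a Jordan form
J =
  [1, 1, 0]
  [0, 1, 1]
  [0, 0, 1]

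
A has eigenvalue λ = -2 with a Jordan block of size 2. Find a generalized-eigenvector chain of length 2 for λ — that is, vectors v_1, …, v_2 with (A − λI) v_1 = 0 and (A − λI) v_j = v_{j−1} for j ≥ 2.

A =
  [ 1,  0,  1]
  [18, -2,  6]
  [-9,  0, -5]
A Jordan chain for λ = -2 of length 2:
v_1 = (3, 18, -9)ᵀ
v_2 = (1, 0, 0)ᵀ

Let N = A − (-2)·I. We want v_2 with N^2 v_2 = 0 but N^1 v_2 ≠ 0; then v_{j-1} := N · v_j for j = 2, …, 2.

Pick v_2 = (1, 0, 0)ᵀ.
Then v_1 = N · v_2 = (3, 18, -9)ᵀ.

Sanity check: (A − (-2)·I) v_1 = (0, 0, 0)ᵀ = 0. ✓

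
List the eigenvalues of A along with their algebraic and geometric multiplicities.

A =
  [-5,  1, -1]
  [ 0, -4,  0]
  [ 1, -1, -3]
λ = -4: alg = 3, geom = 2

Step 1 — factor the characteristic polynomial to read off the algebraic multiplicities:
  χ_A(x) = (x + 4)^3

Step 2 — compute geometric multiplicities via the rank-nullity identity g(λ) = n − rank(A − λI):
  rank(A − (-4)·I) = 1, so dim ker(A − (-4)·I) = n − 1 = 2

Summary:
  λ = -4: algebraic multiplicity = 3, geometric multiplicity = 2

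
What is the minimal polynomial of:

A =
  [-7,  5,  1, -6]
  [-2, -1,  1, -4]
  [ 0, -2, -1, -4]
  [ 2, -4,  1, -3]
x^3 + 9*x^2 + 27*x + 27

The characteristic polynomial is χ_A(x) = (x + 3)^4, so the eigenvalues are known. The minimal polynomial is
  m_A(x) = Π_λ (x − λ)^{k_λ}
where k_λ is the size of the *largest* Jordan block for λ (equivalently, the smallest k with (A − λI)^k v = 0 for every generalised eigenvector v of λ).

  λ = -3: largest Jordan block has size 3, contributing (x + 3)^3

So m_A(x) = (x + 3)^3 = x^3 + 9*x^2 + 27*x + 27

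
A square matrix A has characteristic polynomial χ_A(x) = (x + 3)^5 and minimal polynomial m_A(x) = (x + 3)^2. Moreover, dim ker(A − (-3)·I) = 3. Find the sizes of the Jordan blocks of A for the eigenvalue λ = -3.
Block sizes for λ = -3: [2, 2, 1]

Step 1 — from the characteristic polynomial, algebraic multiplicity of λ = -3 is 5. From dim ker(A − (-3)·I) = 3, there are exactly 3 Jordan blocks for λ = -3.
Step 2 — from the minimal polynomial, the factor (x + 3)^2 tells us the largest block for λ = -3 has size 2.
Step 3 — with total size 5, 3 blocks, and largest block 2, the block sizes (in nonincreasing order) are [2, 2, 1].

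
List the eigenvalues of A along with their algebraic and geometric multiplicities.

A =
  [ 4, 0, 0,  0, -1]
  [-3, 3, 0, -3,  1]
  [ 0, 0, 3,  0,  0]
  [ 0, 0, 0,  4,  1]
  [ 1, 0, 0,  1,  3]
λ = 3: alg = 3, geom = 2; λ = 4: alg = 2, geom = 1

Step 1 — factor the characteristic polynomial to read off the algebraic multiplicities:
  χ_A(x) = (x - 4)^2*(x - 3)^3

Step 2 — compute geometric multiplicities via the rank-nullity identity g(λ) = n − rank(A − λI):
  rank(A − (3)·I) = 3, so dim ker(A − (3)·I) = n − 3 = 2
  rank(A − (4)·I) = 4, so dim ker(A − (4)·I) = n − 4 = 1

Summary:
  λ = 3: algebraic multiplicity = 3, geometric multiplicity = 2
  λ = 4: algebraic multiplicity = 2, geometric multiplicity = 1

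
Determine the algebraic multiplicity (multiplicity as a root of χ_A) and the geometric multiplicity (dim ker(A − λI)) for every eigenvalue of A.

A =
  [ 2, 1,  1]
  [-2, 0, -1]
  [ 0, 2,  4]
λ = 2: alg = 3, geom = 1

Step 1 — factor the characteristic polynomial to read off the algebraic multiplicities:
  χ_A(x) = (x - 2)^3

Step 2 — compute geometric multiplicities via the rank-nullity identity g(λ) = n − rank(A − λI):
  rank(A − (2)·I) = 2, so dim ker(A − (2)·I) = n − 2 = 1

Summary:
  λ = 2: algebraic multiplicity = 3, geometric multiplicity = 1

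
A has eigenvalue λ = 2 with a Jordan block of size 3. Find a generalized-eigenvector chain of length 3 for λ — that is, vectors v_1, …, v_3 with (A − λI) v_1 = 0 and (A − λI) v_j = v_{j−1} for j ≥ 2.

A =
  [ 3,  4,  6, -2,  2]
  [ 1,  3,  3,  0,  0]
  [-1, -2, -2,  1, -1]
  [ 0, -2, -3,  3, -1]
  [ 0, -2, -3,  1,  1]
A Jordan chain for λ = 2 of length 3:
v_1 = (0, 0, 0, 1, 1)ᵀ
v_2 = (2, 1, -1, -1, -1)ᵀ
v_3 = (0, 1, 0, 1, 0)ᵀ

Let N = A − (2)·I. We want v_3 with N^3 v_3 = 0 but N^2 v_3 ≠ 0; then v_{j-1} := N · v_j for j = 3, …, 2.

Pick v_3 = (0, 1, 0, 1, 0)ᵀ.
Then v_2 = N · v_3 = (2, 1, -1, -1, -1)ᵀ.
Then v_1 = N · v_2 = (0, 0, 0, 1, 1)ᵀ.

Sanity check: (A − (2)·I) v_1 = (0, 0, 0, 0, 0)ᵀ = 0. ✓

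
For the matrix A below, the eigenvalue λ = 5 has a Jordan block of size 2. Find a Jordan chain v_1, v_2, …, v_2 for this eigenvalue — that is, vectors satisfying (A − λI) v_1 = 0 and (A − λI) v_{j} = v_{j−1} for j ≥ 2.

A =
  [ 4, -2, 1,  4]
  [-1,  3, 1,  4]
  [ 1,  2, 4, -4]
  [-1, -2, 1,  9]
A Jordan chain for λ = 5 of length 2:
v_1 = (-1, -1, 1, -1)ᵀ
v_2 = (1, 0, 0, 0)ᵀ

Let N = A − (5)·I. We want v_2 with N^2 v_2 = 0 but N^1 v_2 ≠ 0; then v_{j-1} := N · v_j for j = 2, …, 2.

Pick v_2 = (1, 0, 0, 0)ᵀ.
Then v_1 = N · v_2 = (-1, -1, 1, -1)ᵀ.

Sanity check: (A − (5)·I) v_1 = (0, 0, 0, 0)ᵀ = 0. ✓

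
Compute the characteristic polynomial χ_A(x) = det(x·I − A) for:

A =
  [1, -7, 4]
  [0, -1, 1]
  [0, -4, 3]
x^3 - 3*x^2 + 3*x - 1

Expanding det(x·I − A) (e.g. by cofactor expansion or by noting that A is similar to its Jordan form J, which has the same characteristic polynomial as A) gives
  χ_A(x) = x^3 - 3*x^2 + 3*x - 1
which factors as (x - 1)^3. The eigenvalues (with algebraic multiplicities) are λ = 1 with multiplicity 3.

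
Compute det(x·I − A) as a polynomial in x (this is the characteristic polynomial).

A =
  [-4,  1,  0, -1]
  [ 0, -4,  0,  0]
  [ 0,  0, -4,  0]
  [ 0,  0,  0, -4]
x^4 + 16*x^3 + 96*x^2 + 256*x + 256

Expanding det(x·I − A) (e.g. by cofactor expansion or by noting that A is similar to its Jordan form J, which has the same characteristic polynomial as A) gives
  χ_A(x) = x^4 + 16*x^3 + 96*x^2 + 256*x + 256
which factors as (x + 4)^4. The eigenvalues (with algebraic multiplicities) are λ = -4 with multiplicity 4.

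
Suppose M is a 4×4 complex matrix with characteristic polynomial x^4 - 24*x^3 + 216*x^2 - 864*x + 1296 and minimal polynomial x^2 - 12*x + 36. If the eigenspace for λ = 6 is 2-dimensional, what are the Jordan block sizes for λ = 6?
Block sizes for λ = 6: [2, 2]

Step 1 — from the characteristic polynomial, algebraic multiplicity of λ = 6 is 4. From dim ker(M − (6)·I) = 2, there are exactly 2 Jordan blocks for λ = 6.
Step 2 — from the minimal polynomial, the factor (x − 6)^2 tells us the largest block for λ = 6 has size 2.
Step 3 — with total size 4, 2 blocks, and largest block 2, the block sizes (in nonincreasing order) are [2, 2].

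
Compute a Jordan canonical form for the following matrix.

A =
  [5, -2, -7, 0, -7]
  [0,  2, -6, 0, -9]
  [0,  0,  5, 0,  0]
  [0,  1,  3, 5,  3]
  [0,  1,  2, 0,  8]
J_3(5) ⊕ J_2(5)

The characteristic polynomial is
  det(x·I − A) = x^5 - 25*x^4 + 250*x^3 - 1250*x^2 + 3125*x - 3125 = (x - 5)^5

Eigenvalues and multiplicities (the geometric multiplicity of λ is n − rank(A − λI), which equals the number of Jordan blocks for λ):
  λ = 5: algebraic multiplicity = 5, geometric multiplicity = 2

Determining the block sizes for each eigenvalue:
  λ = 5: with am = 5 and gm = 2, the partition is not yet determined (e.g. several partitions of 5 into 2 parts exist). Let N = A − (5)·I. Computing rank(N^1) = 3, rank(N^2) = 1, rank(N^3) = 0; the number of blocks of size ≥ j is rank(N^{j−1}) − rank(N^j), giving [2, 2, 1]. So we have 1 block(s) of size 3, 1 block(s) of size 2 → block sizes [3, 2]

Assembling the blocks gives a Jordan form
J =
  [5, 1, 0, 0, 0]
  [0, 5, 1, 0, 0]
  [0, 0, 5, 0, 0]
  [0, 0, 0, 5, 1]
  [0, 0, 0, 0, 5]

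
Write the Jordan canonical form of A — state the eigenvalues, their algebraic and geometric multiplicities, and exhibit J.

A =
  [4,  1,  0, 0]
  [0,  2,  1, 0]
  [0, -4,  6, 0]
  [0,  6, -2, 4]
J_3(4) ⊕ J_1(4)

The characteristic polynomial is
  det(x·I − A) = x^4 - 16*x^3 + 96*x^2 - 256*x + 256 = (x - 4)^4

Eigenvalues and multiplicities (the geometric multiplicity of λ is n − rank(A − λI), which equals the number of Jordan blocks for λ):
  λ = 4: algebraic multiplicity = 4, geometric multiplicity = 2

Determining the block sizes for each eigenvalue:
  λ = 4: with am = 4 and gm = 2, the partition is not yet determined (e.g. several partitions of 4 into 2 parts exist). Let N = A − (4)·I. Computing rank(N^1) = 2, rank(N^2) = 1, rank(N^3) = 0; the number of blocks of size ≥ j is rank(N^{j−1}) − rank(N^j), giving [2, 1, 1]. So we have 1 block(s) of size 3, 1 block(s) of size 1 → block sizes [3, 1]

Assembling the blocks gives a Jordan form
J =
  [4, 1, 0, 0]
  [0, 4, 1, 0]
  [0, 0, 4, 0]
  [0, 0, 0, 4]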